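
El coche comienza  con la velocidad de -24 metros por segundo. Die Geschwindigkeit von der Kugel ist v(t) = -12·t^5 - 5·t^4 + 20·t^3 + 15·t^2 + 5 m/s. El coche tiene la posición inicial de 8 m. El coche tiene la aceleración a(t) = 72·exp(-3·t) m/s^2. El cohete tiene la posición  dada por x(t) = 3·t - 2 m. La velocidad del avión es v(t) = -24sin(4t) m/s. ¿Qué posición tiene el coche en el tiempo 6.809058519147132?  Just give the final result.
x(6.809058519147132) = 1.07567323232917E-8.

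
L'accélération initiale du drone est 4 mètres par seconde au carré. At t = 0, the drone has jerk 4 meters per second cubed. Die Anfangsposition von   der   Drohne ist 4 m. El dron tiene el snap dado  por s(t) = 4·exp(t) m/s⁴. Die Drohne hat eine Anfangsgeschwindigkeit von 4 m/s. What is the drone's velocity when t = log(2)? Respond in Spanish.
Para resolver esto, necesitamos tomar 3 integrales de nuestra ecuación del snap s(t) = 4·exp(t). La antiderivada del snap, con j(0) = 4, da la sacudida: j(t) = 4·exp(t). Integrando la sacudida y usando la condición inicial a(0) = 4, obtenemos a(t) = 4·exp(t). La integral de la aceleración es la velocidad. Usando v(0) = 4, obtenemos v(t) = 4·exp(t). De la ecuación de la velocidad v(t) = 4·exp(t), sustituimos t = log(2) para obtener v = 8.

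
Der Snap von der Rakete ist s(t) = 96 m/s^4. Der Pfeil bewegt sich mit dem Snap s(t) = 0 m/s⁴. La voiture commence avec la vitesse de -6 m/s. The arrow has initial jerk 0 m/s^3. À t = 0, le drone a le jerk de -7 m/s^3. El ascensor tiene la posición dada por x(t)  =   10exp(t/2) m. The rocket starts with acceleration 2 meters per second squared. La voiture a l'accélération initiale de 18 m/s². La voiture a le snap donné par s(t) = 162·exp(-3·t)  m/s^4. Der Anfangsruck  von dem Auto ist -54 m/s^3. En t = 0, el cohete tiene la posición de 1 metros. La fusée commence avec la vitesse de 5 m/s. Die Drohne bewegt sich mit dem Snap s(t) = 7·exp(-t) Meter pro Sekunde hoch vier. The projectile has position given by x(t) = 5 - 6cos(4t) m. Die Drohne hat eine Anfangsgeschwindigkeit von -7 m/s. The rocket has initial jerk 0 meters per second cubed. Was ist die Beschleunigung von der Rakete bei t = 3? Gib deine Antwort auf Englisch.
We must find the integral of our snap equation s(t) = 96 2 times. Taking ∫s(t)dt and applying j(0) = 0, we find j(t) = 96·t. The integral of jerk is acceleration. Using a(0) = 2, we get a(t) = 48·t^2 + 2. From the given acceleration equation a(t) = 48·t^2 + 2, we substitute t = 3 to get a = 434.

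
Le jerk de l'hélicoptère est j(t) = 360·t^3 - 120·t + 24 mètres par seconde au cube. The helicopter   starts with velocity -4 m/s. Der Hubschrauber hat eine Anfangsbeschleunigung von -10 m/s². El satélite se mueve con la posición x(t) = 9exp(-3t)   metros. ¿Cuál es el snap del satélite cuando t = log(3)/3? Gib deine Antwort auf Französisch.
Nous devons dériver notre équation de la position x(t) = 9·exp(-3·t) 4 fois. La dérivée de la position donne la vitesse: v(t) = -27·exp(-3·t). En dérivant la vitesse, nous obtenons l'accélération: a(t) = 81·exp(-3·t). En prenant d/dt de a(t), nous trouvons j(t) = -243·exp(-3·t). En prenant d/dt de j(t), nous trouvons s(t) = 729·exp(-3·t). En utilisant s(t) = 729·exp(-3·t) et en substituant t = log(3)/3, nous trouvons s = 243.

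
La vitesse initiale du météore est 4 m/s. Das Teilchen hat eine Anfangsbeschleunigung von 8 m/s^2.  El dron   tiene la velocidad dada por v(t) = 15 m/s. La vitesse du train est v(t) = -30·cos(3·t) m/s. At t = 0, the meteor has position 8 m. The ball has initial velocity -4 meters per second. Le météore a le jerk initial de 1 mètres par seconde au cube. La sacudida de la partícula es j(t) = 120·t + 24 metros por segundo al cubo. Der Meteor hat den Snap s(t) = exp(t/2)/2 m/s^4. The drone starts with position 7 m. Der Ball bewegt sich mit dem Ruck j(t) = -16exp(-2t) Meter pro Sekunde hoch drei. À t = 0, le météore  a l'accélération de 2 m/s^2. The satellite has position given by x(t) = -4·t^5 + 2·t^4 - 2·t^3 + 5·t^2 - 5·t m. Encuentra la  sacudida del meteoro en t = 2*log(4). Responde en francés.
Nous devons trouver la primitive de notre équation du snap s(t) = exp(t/2)/2 1 fois. En intégrant le snap et en utilisant la condition initiale j(0) = 1, nous obtenons j(t) = exp(t/2). De l'équation du jerk j(t) = exp(t/2), nous substituons t = 2*log(4) pour obtenir j = 4.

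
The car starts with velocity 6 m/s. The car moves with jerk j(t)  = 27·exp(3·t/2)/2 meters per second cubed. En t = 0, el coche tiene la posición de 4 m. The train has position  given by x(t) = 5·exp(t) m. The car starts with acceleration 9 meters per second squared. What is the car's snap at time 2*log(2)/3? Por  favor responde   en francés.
En partant du jerk j(t) = 27·exp(3·t/2)/2, nous prenons 1 dérivée. En prenant d/dt de j(t), nous trouvons s(t) = 81·exp(3·t/2)/4. Nous avons le snap s(t) = 81·exp(3·t/2)/4. En substituant t = 2*log(2)/3: s(2*log(2)/3) = 81/2.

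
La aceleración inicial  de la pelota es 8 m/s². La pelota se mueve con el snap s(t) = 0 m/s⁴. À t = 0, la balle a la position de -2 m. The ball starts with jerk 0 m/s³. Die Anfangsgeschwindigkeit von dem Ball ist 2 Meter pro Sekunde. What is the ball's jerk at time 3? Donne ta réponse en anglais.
Starting from snap s(t) = 0, we take 1 integral. The antiderivative of snap is jerk. Using j(0) = 0, we get j(t) = 0. We have jerk j(t) = 0. Substituting t = 3: j(3) = 0.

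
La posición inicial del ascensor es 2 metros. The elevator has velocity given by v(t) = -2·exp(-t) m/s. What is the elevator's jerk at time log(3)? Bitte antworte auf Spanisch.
Debemos derivar nuestra ecuación de la velocidad v(t) = -2·exp(-t) 2 veces. Tomando d/dt de v(t), encontramos a(t) = 2·exp(-t). La derivada de la aceleración da la sacudida: j(t) = -2·exp(-t). De la ecuación de la sacudida j(t) = -2·exp(-t), sustituimos t = log(3) para obtener j = -2/3.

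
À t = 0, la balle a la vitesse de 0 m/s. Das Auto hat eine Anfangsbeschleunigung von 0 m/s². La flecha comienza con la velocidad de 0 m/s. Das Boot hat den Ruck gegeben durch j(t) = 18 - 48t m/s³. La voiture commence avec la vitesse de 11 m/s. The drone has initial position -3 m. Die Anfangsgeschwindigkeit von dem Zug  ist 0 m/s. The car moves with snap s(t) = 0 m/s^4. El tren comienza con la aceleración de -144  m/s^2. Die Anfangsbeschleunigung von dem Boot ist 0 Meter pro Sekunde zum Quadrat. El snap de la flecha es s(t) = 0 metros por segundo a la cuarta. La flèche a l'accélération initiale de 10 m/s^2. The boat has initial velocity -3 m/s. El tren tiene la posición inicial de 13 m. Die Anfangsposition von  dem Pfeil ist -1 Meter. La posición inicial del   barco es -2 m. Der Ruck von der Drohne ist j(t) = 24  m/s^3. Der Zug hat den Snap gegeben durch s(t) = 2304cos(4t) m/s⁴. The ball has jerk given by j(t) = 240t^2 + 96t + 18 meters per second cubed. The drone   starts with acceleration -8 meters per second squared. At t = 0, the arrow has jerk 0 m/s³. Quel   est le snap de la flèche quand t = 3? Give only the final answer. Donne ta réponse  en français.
Le snap à t = 3 est s = 0.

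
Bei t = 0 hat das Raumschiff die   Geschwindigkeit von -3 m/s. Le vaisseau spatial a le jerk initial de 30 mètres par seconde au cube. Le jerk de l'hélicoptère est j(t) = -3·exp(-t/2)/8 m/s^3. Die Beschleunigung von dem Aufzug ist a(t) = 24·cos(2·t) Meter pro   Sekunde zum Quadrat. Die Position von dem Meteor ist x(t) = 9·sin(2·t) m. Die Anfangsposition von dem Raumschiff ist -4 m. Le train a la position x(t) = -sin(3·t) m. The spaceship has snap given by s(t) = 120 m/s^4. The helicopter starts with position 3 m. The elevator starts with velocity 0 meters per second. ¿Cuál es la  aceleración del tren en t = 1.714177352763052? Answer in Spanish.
Debemos derivar nuestra ecuación de la posición x(t) = -sin(3·t) 2 veces. La derivada de la posición da la velocidad: v(t) = -3·cos(3·t). La derivada de la velocidad da la aceleración: a(t) = 9·sin(3·t). Tenemos la aceleración a(t) = 9·sin(3·t). Sustituyendo t = 1.714177352763052: a(1.714177352763052) = -8.18015485833355.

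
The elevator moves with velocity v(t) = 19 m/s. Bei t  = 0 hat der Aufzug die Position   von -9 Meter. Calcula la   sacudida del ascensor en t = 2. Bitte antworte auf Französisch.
En partant de la vitesse v(t) = 19, nous prenons 2 dérivées. La dérivée de la vitesse donne l'accélération: a(t) = 0. En prenant d/dt de a(t), nous trouvons j(t) = 0. De l'équation du jerk j(t) = 0, nous substituons t = 2 pour obtenir j = 0.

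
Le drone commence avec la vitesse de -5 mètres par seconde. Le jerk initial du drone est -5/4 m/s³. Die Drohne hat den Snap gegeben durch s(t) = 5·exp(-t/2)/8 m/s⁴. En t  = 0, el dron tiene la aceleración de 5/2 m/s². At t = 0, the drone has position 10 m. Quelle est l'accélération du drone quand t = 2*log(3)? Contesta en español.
Para resolver esto, necesitamos tomar 2 antiderivadas de nuestra ecuación del snap s(t) = 5·exp(-t/2)/8. La integral del snap, con j(0) = -5/4, da la sacudida: j(t) = -5·exp(-t/2)/4. La antiderivada de la sacudida, con a(0) = 5/2, da la aceleración: a(t) = 5·exp(-t/2)/2. Usando a(t) = 5·exp(-t/2)/2 y sustituyendo t = 2*log(3), encontramos a = 5/6.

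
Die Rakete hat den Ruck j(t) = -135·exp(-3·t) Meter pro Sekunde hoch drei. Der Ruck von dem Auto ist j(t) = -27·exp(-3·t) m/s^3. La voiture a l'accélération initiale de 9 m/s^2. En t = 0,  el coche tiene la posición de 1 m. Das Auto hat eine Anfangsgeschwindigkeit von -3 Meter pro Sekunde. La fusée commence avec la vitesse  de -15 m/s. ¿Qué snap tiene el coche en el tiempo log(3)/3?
Debemos derivar nuestra ecuación de la sacudida j(t) = -27·exp(-3·t) 1 vez. La derivada de la sacudida da el snap: s(t) = 81·exp(-3·t). De la ecuación del snap s(t) = 81·exp(-3·t), sustituimos t = log(3)/3 para obtener s = 27.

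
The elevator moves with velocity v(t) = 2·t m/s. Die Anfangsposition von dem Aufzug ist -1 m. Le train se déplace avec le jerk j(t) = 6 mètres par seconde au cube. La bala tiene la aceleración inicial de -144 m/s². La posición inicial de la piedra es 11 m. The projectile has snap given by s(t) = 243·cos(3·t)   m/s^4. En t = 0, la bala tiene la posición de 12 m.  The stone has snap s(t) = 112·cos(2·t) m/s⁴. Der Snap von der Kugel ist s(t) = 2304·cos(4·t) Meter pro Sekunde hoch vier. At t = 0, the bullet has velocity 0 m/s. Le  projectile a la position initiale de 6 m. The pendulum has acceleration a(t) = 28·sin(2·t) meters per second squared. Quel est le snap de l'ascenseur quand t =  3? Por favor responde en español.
Debemos derivar nuestra ecuación de la velocidad v(t) = 2·t 3 veces. Tomando d/dt de v(t), encontramos a(t) = 2. Tomando d/dt de a(t), encontramos j(t) = 0. La derivada de la sacudida da el snap: s(t) = 0. Usando s(t) = 0 y sustituyendo t = 3, encontramos s = 0.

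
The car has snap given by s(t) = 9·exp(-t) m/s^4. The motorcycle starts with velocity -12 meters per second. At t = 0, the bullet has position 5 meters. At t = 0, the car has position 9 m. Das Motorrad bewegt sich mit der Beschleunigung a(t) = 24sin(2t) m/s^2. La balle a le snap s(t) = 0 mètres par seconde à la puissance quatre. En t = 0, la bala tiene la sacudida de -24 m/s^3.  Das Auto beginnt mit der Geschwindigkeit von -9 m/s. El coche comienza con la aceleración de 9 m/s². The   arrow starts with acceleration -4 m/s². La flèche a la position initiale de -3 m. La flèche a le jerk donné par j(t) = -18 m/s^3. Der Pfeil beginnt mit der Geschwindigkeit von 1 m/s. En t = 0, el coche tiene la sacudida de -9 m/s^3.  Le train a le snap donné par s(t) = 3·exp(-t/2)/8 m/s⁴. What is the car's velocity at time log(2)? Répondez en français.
Nous devons intégrer notre équation du snap s(t) = 9·exp(-t) 3 fois. L'intégrale du snap, avec j(0) = -9, donne le jerk: j(t) = -9·exp(-t). La primitive du jerk, avec a(0) = 9, donne l'accélération: a(t) = 9·exp(-t). En intégrant l'accélération et en utilisant la condition initiale v(0) = -9, nous obtenons v(t) = -9·exp(-t). De l'équation de la vitesse v(t) = -9·exp(-t), nous substituons t = log(2) pour obtenir v = -9/2.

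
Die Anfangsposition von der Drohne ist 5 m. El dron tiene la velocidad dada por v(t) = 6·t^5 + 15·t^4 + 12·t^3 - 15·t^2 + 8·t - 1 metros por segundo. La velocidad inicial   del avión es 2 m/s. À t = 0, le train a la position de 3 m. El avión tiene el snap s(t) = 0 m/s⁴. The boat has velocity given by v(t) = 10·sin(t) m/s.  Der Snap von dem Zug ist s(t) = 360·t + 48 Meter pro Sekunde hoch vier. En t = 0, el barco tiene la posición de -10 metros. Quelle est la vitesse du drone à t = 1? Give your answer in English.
Using v(t) = 6·t^5 + 15·t^4 + 12·t^3 - 15·t^2 + 8·t - 1 and substituting t = 1, we find v = 25.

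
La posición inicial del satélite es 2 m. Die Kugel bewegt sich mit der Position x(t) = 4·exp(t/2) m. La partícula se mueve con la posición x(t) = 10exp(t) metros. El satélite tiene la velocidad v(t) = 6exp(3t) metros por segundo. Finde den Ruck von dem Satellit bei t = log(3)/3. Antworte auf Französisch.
Pour résoudre ceci, nous devons prendre 2 dérivées de notre équation de la vitesse v(t) = 6·exp(3·t). La dérivée de la vitesse donne l'accélération: a(t) = 18·exp(3·t). La dérivée de l'accélération donne le jerk: j(t) = 54·exp(3·t). En utilisant j(t) = 54·exp(3·t) et en substituant t = log(3)/3, nous trouvons j = 162.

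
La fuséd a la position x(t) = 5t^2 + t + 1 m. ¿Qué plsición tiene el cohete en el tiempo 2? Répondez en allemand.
Aus der Gleichung für die Position x(t) = 5·t^2 + t + 1, setzen wir t = 2 ein und erhalten x = 23.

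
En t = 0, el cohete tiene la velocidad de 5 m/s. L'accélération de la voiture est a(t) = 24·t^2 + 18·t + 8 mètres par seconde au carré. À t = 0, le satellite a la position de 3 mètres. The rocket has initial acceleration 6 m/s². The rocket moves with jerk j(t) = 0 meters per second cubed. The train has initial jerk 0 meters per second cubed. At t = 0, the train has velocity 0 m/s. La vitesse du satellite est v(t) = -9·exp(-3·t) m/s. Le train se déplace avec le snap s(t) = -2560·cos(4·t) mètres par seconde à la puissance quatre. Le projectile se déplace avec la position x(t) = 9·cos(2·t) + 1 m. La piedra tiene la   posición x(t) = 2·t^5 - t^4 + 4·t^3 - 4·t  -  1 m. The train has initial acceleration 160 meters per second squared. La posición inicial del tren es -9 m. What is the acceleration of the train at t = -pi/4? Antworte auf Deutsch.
Wir müssen die Stammfunktion unserer Gleichung für den Snap s(t) = -2560·cos(4·t) 2-mal finden. Das Integral von dem Snap ist der Ruck. Mit j(0) = 0 erhalten wir j(t) = -640·sin(4·t). Das Integral von dem Ruck, mit a(0) = 160, ergibt die Beschleunigung: a(t) = 160·cos(4·t). Aus der Gleichung für die Beschleunigung a(t) = 160·cos(4·t), setzen wir t = -pi/4 ein und erhalten a = -160.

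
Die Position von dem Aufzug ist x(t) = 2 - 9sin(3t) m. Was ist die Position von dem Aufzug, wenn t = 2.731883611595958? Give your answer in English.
From the given position equation x(t) = 2 - 9·sin(3·t), we substitute t = 2.731883611595958 to get x = -6.47977025945847.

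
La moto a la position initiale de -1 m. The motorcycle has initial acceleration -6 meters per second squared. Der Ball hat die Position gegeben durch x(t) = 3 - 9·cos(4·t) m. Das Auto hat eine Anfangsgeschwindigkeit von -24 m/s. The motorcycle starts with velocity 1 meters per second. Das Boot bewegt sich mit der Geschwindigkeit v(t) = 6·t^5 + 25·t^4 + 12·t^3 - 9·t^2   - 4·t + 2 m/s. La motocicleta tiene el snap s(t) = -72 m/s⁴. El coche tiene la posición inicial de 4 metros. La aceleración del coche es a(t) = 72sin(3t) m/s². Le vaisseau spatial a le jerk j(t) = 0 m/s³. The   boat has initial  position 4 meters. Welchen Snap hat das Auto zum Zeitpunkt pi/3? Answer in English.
To solve this, we need to take 2 derivatives of our acceleration equation a(t) = 72·sin(3·t). The derivative of acceleration gives jerk: j(t) = 216·cos(3·t). Taking d/dt of j(t), we find s(t) = -648·sin(3·t). We have snap s(t) = -648·sin(3·t). Substituting t = pi/3: s(pi/3) = 0.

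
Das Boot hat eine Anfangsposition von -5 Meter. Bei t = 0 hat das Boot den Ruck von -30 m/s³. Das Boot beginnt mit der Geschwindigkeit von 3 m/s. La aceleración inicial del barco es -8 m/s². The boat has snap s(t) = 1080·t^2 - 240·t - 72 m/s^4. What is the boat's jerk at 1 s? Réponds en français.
En partant du snap s(t) = 1080·t^2 - 240·t - 72, nous prenons 1 primitive. L'intégrale du snap est le jerk. En utilisant j(0) = -30, nous obtenons j(t) = 360·t^3 - 120·t^2 - 72·t - 30. En utilisant j(t) = 360·t^3 - 120·t^2 - 72·t - 30 et en substituant t = 1, nous trouvons j = 138.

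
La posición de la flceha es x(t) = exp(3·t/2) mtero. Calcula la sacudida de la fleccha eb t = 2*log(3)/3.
Partiendo de la posición x(t) = exp(3·t/2), tomamos 3 derivadas. La derivada de la posición da la velocidad: v(t) = 3·exp(3·t/2)/2. Tomando d/dt de v(t), encontramos a(t) = 9·exp(3·t/2)/4. Derivando la aceleración, obtenemos la sacudida: j(t) = 27·exp(3·t/2)/8. De la ecuación de la sacudida j(t) = 27·exp(3·t/2)/8, sustituimos t = 2*log(3)/3 para obtener j = 81/8.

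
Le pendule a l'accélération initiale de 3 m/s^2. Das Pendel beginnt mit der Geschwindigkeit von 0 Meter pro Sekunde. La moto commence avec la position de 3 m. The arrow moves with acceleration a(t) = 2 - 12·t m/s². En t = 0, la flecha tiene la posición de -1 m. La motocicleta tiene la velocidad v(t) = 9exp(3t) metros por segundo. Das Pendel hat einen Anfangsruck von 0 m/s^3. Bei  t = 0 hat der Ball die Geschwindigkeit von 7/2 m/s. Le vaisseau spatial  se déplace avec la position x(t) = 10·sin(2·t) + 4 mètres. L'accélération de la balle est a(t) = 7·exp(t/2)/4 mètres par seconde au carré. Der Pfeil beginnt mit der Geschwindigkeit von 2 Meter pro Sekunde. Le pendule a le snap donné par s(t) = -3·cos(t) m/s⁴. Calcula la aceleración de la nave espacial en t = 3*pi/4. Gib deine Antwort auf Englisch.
To solve this, we need to take 2 derivatives of our position equation x(t) = 10·sin(2·t) + 4. Taking d/dt of x(t), we find v(t) = 20·cos(2·t). The derivative of velocity gives acceleration: a(t) = -40·sin(2·t). From the given acceleration equation a(t) = -40·sin(2·t), we substitute t = 3*pi/4 to get a = 40.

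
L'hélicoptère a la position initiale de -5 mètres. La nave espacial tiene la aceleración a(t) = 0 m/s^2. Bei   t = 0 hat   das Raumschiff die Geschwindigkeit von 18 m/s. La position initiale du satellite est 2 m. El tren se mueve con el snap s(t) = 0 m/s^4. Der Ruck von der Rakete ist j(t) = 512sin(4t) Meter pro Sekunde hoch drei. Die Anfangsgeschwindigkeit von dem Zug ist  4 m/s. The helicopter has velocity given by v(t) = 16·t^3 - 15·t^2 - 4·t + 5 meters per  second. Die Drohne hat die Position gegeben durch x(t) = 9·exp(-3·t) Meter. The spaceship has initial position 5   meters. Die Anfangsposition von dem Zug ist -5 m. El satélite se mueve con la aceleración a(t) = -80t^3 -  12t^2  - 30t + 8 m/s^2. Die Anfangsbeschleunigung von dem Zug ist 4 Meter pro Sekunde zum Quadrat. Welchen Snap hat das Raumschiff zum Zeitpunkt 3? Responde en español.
Debemos derivar nuestra ecuación de la aceleración a(t) = 0 2 veces. Tomando d/dt de a(t), encontramos j(t) = 0. Tomando d/dt de j(t), encontramos s(t) = 0. De la ecuación del snap s(t) = 0, sustituimos t = 3 para obtener s = 0.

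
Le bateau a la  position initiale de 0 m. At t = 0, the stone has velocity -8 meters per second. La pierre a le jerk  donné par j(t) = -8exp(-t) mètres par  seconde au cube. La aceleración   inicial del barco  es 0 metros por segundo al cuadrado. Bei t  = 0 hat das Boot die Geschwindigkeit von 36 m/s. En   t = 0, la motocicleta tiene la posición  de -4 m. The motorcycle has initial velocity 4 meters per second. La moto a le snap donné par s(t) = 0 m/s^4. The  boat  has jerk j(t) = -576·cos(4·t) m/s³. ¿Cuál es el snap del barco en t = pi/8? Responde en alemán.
Ausgehend von dem Ruck j(t) = -576·cos(4·t), nehmen wir 1 Ableitung. Mit d/dt von j(t) finden wir s(t) = 2304·sin(4·t). Aus der Gleichung für den Snap s(t) = 2304·sin(4·t), setzen wir t = pi/8 ein und erhalten s = 2304.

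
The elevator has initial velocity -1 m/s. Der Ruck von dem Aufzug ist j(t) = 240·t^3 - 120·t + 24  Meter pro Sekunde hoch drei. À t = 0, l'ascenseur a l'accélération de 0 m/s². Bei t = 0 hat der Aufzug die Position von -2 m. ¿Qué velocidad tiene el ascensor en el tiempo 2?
Necesitamos integrar nuestra ecuación de la sacudida j(t) = 240·t^3 - 120·t + 24 2 veces. Tomando ∫j(t)dt y aplicando a(0) = 0, encontramos a(t) = 12·t·(5·t^3 - 5·t + 2). Tomando ∫a(t)dt y aplicando v(0) = -1, encontramos v(t) = 12·t^5 - 20·t^3 + 12·t^2 - 1. De la ecuación de la velocidad v(t) = 12·t^5 - 20·t^3 + 12·t^2 - 1, sustituimos t = 2 para obtener v = 271.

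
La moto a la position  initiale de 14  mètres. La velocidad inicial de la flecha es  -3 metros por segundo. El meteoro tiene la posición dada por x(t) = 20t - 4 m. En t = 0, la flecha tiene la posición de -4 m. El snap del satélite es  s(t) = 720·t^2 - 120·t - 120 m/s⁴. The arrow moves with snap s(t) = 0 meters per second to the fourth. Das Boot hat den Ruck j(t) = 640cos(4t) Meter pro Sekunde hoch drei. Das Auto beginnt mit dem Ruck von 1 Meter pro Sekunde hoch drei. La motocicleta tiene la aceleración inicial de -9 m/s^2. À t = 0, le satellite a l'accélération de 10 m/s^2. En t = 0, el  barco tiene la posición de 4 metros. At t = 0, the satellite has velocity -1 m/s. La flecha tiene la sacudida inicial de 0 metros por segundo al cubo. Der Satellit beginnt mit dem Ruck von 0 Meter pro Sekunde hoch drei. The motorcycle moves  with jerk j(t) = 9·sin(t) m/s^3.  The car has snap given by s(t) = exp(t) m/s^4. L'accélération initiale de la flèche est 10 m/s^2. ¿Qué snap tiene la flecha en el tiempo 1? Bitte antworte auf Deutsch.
Mit s(t) = 0 und Einsetzen von t = 1, finden wir s = 0.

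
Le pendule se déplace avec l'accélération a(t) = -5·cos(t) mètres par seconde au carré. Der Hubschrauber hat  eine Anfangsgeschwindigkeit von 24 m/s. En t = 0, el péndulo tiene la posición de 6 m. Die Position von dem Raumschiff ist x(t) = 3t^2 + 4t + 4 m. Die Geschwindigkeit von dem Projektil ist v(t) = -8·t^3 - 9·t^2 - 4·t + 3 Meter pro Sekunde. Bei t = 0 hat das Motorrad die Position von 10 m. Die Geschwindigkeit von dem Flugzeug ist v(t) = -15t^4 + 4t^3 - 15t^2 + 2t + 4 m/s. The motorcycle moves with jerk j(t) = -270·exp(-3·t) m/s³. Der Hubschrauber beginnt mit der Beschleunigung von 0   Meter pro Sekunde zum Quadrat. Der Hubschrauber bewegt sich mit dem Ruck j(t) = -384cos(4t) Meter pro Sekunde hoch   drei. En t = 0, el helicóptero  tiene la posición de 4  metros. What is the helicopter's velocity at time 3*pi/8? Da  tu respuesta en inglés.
Starting from jerk j(t) = -384·cos(4·t), we take 2 integrals. The antiderivative of jerk, with a(0) = 0, gives acceleration: a(t) = -96·sin(4·t). The antiderivative of acceleration is velocity. Using v(0) = 24, we get v(t) = 24·cos(4·t). Using v(t) = 24·cos(4·t) and substituting t = 3*pi/8, we find v = 0.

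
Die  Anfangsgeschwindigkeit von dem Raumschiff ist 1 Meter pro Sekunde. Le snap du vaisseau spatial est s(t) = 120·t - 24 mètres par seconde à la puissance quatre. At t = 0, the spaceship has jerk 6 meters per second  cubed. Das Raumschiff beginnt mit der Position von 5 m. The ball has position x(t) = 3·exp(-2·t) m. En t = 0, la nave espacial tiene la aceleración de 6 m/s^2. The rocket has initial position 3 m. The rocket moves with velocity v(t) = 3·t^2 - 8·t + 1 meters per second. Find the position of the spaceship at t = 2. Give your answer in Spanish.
Necesitamos integrar nuestra ecuación del snap s(t) = 120·t - 24 4 veces. Integrando el snap y usando la condición inicial j(0) = 6, obtenemos j(t) = 60·t^2 - 24·t + 6. La antiderivada de la sacudida, con a(0) = 6, da la aceleración: a(t) = 20·t^3 - 12·t^2 + 6·t + 6. La integral de la aceleración, con v(0) = 1, da la velocidad: v(t) = 5·t^4 - 4·t^3 + 3·t^2 + 6·t + 1. Tomando ∫v(t)dt y aplicando x(0) = 5, encontramos x(t) = t^5 - t^4 + t^3 + 3·t^2 + t + 5. De la ecuación de la posición x(t) = t^5 - t^4 + t^3 + 3·t^2 + t + 5, sustituimos t = 2 para obtener x = 43.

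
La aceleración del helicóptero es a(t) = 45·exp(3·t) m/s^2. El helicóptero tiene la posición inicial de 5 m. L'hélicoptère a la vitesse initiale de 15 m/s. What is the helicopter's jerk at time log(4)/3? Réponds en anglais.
We must differentiate our acceleration equation a(t) = 45·exp(3·t) 1 time. The derivative of acceleration gives jerk: j(t) = 135·exp(3·t). Using j(t) = 135·exp(3·t) and substituting t = log(4)/3, we find j = 540.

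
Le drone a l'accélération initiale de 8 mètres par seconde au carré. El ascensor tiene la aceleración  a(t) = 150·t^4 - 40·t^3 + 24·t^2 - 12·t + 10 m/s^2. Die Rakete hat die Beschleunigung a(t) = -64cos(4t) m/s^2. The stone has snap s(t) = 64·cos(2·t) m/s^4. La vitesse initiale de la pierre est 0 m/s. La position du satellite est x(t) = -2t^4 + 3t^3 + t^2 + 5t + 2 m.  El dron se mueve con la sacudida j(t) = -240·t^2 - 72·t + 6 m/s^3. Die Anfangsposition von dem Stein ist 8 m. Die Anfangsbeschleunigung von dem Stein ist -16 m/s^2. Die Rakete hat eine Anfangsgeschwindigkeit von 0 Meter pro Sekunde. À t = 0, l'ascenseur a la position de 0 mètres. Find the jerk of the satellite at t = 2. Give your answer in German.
Ausgehend von der Position x(t) = -2·t^4 + 3·t^3 + t^2 + 5·t + 2, nehmen wir 3 Ableitungen. Mit d/dt von x(t) finden wir v(t) = -8·t^3 + 9·t^2 + 2·t + 5. Mit d/dt von v(t) finden wir a(t) = -24·t^2 + 18·t + 2. Die Ableitung von der Beschleunigung ergibt den Ruck: j(t) = 18 - 48·t. Wir haben den Ruck j(t) = 18 - 48·t. Durch Einsetzen von t = 2: j(2) = -78.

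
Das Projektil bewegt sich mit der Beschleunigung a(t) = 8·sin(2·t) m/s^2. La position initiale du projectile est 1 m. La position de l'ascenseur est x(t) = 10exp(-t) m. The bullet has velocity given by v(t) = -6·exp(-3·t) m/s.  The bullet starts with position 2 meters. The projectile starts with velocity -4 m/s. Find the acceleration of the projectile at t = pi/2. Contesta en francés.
En utilisant a(t) = 8·sin(2·t) et en substituant t = pi/2, nous trouvons a = 0.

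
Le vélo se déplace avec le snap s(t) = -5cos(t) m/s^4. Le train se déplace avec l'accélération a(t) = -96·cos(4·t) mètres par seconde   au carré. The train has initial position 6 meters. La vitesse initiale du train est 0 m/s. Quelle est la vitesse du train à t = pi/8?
Nous devons intégrer notre équation de l'accélération a(t) = -96·cos(4·t) 1 fois. L'intégrale de l'accélération, avec v(0) = 0, donne la vitesse: v(t) = -24·sin(4·t). Nous avons la vitesse v(t) = -24·sin(4·t). En substituant t = pi/8: v(pi/8) = -24.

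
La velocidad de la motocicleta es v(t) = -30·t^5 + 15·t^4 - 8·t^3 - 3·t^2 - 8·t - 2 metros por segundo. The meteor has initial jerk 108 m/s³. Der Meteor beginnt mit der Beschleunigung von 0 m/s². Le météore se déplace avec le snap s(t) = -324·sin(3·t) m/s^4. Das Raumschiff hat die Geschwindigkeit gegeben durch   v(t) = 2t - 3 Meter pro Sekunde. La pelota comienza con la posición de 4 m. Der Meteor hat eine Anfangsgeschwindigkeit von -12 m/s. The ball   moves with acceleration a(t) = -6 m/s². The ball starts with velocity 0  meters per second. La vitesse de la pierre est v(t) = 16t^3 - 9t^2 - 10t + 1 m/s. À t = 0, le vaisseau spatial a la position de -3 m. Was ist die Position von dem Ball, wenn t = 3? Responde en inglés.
We must find the integral of our acceleration equation a(t) = -6 2 times. The integral of acceleration is velocity. Using v(0) = 0, we get v(t) = -6·t. The antiderivative of velocity is position. Using x(0) = 4, we get x(t) = 4 - 3·t^2. Using x(t) = 4 - 3·t^2 and substituting t = 3, we find x = -23.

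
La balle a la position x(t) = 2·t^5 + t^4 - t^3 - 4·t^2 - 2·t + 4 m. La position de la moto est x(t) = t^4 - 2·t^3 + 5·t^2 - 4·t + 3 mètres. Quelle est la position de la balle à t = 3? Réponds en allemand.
Aus der Gleichung für die Position x(t) = 2·t^5 + t^4 - t^3 - 4·t^2 - 2·t + 4, setzen wir t = 3 ein und erhalten x = 502.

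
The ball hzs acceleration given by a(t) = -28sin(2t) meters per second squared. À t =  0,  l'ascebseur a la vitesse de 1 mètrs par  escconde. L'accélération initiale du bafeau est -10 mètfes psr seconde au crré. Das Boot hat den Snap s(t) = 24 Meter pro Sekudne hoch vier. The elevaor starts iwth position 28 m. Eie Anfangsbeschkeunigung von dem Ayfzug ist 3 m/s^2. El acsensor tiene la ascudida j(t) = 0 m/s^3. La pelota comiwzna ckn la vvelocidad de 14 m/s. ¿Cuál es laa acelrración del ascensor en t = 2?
Necesitamos integrar nuestra ecuación de la sacudida j(t) = 0 1 vez. La antiderivada de la sacudida es la aceleración. Usando a(0) = 3, obtenemos a(t) = 3. De la ecuación de la aceleración a(t) = 3, sustituimos t = 2 para obtener a = 3.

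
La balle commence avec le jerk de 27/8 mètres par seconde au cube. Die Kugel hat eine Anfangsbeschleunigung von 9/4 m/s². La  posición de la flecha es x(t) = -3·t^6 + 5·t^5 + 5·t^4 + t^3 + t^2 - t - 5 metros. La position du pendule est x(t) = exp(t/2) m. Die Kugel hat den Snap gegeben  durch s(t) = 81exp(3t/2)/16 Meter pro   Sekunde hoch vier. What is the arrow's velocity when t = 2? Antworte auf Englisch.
We must differentiate our position equation x(t) = -3·t^6 + 5·t^5 + 5·t^4 + t^3 + t^2 - t - 5 1 time. Taking d/dt of x(t), we find v(t) = -18·t^5 + 25·t^4 + 20·t^3 + 3·t^2 + 2·t - 1. From the given velocity equation v(t) = -18·t^5 + 25·t^4 + 20·t^3 + 3·t^2 + 2·t - 1, we substitute t = 2 to get v = -1.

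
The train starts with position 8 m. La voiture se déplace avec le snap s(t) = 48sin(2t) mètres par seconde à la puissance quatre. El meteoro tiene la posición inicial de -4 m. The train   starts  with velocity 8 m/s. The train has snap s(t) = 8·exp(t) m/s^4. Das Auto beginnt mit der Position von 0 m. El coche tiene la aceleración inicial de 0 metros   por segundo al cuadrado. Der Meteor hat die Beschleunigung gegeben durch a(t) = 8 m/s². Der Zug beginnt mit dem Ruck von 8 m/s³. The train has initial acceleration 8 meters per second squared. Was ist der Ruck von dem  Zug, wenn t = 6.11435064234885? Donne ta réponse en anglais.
To solve this, we need to take 1 integral of our snap equation s(t) = 8·exp(t). The antiderivative of snap is jerk. Using j(0) = 8, we get j(t) = 8·exp(t). From the given jerk equation j(t) = 8·exp(t), we substitute t = 6.11435064234885 to get j = 3618.41796853072.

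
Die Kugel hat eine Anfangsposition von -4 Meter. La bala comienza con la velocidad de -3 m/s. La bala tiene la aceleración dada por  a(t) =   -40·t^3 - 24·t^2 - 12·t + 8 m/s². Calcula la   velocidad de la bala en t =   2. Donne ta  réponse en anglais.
We must find the integral of our acceleration equation a(t) = -40·t^3 - 24·t^2 - 12·t + 8 1 time. The antiderivative of acceleration is velocity. Using v(0) = -3, we get v(t) = -10·t^4 - 8·t^3 - 6·t^2 + 8·t - 3. From the given velocity equation v(t) = -10·t^4 - 8·t^3 - 6·t^2 + 8·t - 3, we substitute t = 2 to get v = -235.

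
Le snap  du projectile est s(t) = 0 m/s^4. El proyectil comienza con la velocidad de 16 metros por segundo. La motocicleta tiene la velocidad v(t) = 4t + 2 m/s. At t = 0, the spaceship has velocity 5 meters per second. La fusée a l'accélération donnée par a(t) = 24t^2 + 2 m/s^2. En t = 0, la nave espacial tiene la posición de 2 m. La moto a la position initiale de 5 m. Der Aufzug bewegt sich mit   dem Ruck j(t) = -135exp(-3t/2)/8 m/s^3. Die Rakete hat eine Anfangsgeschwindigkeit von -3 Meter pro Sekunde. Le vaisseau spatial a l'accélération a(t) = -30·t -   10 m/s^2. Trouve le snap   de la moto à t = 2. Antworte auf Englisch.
Starting from velocity v(t) = 4·t + 2, we take 3 derivatives. Taking d/dt of v(t), we find a(t) = 4. The derivative of acceleration gives jerk: j(t) = 0. The derivative of jerk gives snap: s(t) = 0. We have snap s(t) = 0. Substituting t = 2: s(2) = 0.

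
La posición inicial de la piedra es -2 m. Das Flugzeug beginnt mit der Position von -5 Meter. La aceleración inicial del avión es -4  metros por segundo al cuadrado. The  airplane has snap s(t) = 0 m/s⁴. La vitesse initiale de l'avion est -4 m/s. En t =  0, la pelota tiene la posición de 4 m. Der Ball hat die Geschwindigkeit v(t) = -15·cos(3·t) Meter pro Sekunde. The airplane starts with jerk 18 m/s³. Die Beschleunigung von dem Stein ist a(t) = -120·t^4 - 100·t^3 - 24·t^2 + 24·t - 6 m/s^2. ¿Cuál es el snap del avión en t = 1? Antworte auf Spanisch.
Tenemos el snap s(t) = 0. Sustituyendo t = 1: s(1) = 0.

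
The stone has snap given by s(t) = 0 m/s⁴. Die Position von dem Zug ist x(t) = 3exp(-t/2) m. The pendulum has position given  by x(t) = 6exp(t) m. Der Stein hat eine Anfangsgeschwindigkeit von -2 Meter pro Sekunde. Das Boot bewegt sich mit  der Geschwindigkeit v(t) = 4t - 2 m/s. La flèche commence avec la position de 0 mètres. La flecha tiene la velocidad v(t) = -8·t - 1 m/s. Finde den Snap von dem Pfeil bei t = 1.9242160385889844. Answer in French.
Pour résoudre ceci, nous devons prendre 3 dérivées de notre équation de la vitesse v(t) = -8·t - 1. En prenant d/dt de v(t), nous trouvons a(t) = -8. En dérivant l'accélération, nous obtenons le jerk: j(t) = 0. En prenant d/dt de j(t), nous trouvons s(t) = 0. En utilisant s(t) = 0 et en substituant t = 1.9242160385889844, nous trouvons s = 0.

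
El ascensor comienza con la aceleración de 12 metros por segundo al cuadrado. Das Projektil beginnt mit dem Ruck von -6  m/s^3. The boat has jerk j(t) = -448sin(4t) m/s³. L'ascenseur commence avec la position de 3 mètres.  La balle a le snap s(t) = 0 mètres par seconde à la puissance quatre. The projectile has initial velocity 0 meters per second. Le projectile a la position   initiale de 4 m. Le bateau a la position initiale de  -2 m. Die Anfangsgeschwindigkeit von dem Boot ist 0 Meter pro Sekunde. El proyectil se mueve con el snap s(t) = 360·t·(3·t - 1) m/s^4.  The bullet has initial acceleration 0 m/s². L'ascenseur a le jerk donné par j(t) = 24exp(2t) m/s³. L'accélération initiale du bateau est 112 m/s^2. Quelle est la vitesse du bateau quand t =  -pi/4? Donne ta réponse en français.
Nous devons intégrer notre équation du jerk j(t) = -448·sin(4·t) 2 fois. La primitive du jerk est l'accélération. En utilisant a(0) = 112, nous obtenons a(t) = 112·cos(4·t). L'intégrale de l'accélération, avec v(0) = 0, donne la vitesse: v(t) = 28·sin(4·t). En utilisant v(t) = 28·sin(4·t) et en substituant t = -pi/4, nous trouvons v = 0.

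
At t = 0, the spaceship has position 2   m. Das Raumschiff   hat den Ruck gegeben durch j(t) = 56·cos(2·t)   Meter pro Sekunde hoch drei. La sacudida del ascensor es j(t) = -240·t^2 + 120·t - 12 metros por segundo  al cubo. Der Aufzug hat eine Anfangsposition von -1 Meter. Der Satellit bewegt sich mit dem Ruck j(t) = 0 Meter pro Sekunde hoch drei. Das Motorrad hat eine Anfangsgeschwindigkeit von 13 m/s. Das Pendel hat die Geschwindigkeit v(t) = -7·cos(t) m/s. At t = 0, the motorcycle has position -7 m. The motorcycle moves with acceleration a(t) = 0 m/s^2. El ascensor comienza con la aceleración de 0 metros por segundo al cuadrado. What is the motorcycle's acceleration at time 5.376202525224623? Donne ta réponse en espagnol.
Usando a(t) = 0 y sustituyendo t = 5.376202525224623, encontramos a = 0.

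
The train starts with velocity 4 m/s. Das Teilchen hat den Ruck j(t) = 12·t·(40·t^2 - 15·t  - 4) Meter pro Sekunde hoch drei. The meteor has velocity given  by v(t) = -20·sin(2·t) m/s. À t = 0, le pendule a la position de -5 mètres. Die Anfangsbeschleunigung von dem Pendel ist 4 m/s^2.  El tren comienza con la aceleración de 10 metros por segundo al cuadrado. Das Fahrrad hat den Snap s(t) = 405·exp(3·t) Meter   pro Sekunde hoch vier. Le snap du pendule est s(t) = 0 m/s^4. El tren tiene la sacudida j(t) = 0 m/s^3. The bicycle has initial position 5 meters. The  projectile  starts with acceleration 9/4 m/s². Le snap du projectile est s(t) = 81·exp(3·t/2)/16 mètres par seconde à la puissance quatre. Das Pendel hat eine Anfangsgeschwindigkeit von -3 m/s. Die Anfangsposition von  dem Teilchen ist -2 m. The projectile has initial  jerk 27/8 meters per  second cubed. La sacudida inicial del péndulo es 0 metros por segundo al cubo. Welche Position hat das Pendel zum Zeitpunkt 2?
Um dies zu lösen, müssen wir 4 Stammfunktionen unserer Gleichung für den Snap s(t) = 0 finden. Die Stammfunktion von dem Snap ist der Ruck. Mit j(0) = 0 erhalten wir j(t) = 0. Durch Integration von dem Ruck und Verwendung der Anfangsbedingung a(0) = 4, erhalten wir a(t) = 4. Das Integral von der Beschleunigung ist die Geschwindigkeit. Mit v(0) = -3 erhalten wir v(t) = 4·t - 3. Die Stammfunktion von der Geschwindigkeit, mit x(0) = -5, ergibt die Position: x(t) = 2·t^2 - 3·t - 5. Mit x(t) = 2·t^2 - 3·t - 5 und Einsetzen von t = 2, finden wir x = -3.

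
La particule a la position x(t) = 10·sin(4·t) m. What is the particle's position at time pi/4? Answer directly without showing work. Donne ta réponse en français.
x(pi/4) = 0.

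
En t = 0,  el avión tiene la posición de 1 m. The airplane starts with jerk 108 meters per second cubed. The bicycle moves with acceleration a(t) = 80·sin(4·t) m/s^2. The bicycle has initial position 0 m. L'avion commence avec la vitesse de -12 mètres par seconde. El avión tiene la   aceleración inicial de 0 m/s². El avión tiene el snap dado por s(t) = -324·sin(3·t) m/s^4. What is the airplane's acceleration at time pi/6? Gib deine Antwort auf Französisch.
Nous devons trouver la primitive de notre équation du snap s(t) = -324·sin(3·t) 2 fois. En prenant ∫s(t)dt et en appliquant j(0) = 108, nous trouvons j(t) = 108·cos(3·t). La primitive du jerk est l'accélération. En utilisant a(0) = 0, nous obtenons a(t) = 36·sin(3·t). En utilisant a(t) = 36·sin(3·t) et en substituant t = pi/6, nous trouvons a = 36.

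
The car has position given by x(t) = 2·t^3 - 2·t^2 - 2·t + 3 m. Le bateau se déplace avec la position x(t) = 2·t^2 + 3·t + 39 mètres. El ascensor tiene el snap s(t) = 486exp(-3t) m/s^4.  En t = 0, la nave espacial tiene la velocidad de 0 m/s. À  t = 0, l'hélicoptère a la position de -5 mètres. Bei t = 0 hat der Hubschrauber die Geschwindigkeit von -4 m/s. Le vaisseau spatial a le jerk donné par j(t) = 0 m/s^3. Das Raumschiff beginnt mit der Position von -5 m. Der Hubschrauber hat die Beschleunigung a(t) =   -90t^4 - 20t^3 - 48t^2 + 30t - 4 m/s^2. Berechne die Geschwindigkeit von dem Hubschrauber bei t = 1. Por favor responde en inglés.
To solve this, we need to take 1 integral of our acceleration equation a(t) = -90·t^4 - 20·t^3 - 48·t^2 + 30·t - 4. Finding the antiderivative of a(t) and using v(0) = -4: v(t) = -18·t^5 - 5·t^4 - 16·t^3 + 15·t^2 - 4·t - 4. Using v(t) = -18·t^5 - 5·t^4 - 16·t^3 + 15·t^2 - 4·t - 4 and substituting t = 1, we find v = -32.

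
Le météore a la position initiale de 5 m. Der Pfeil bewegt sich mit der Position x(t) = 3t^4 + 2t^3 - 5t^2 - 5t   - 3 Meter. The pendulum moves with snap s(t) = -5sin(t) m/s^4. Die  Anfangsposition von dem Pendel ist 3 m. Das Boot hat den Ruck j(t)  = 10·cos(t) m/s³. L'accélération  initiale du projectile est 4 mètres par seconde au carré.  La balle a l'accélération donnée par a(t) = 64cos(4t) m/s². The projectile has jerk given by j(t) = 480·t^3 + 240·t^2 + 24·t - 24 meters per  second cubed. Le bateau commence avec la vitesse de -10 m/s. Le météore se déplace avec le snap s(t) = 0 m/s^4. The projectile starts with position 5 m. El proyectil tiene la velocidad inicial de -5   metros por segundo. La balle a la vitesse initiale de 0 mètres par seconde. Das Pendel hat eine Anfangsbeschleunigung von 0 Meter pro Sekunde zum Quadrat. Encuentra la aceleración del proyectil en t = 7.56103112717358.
Partiendo de la sacudida j(t) = 480·t^3 + 240·t^2 + 24·t - 24, tomamos 1 integral. Tomando ∫j(t)dt y aplicando a(0) = 4, encontramos a(t) = 120·t^4 + 80·t^3 + 12·t^2 - 24·t + 4. Usando a(t) = 120·t^4 + 80·t^3 + 12·t^2 - 24·t + 4 y sustituyendo t = 7.56103112717358, encontramos a = 427287.186233117.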